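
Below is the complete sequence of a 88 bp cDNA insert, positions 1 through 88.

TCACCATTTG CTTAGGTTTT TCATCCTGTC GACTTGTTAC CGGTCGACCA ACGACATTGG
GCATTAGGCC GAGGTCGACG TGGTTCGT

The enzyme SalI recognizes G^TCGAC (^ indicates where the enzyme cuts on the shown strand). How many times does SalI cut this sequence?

GTCGAC occurs starting at positions 28, 43, 74.
SalI cuts at 3 sites.

3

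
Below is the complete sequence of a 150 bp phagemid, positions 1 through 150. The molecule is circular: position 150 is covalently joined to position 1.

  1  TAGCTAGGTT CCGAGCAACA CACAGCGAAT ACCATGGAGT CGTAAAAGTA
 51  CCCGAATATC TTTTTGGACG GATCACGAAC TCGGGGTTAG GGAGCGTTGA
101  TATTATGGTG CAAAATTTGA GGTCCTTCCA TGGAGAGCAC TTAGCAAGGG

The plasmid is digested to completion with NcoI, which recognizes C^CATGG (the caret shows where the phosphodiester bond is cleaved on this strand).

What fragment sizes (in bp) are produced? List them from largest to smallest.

96, 54 bp

NcoI sites (CCATGG) start at positions 32, 128.
NcoI cuts after the first base of each site, so after positions 32, 128.
Circular molecule, 2 cuts → 2 fragments:
  33–128 → 96 bp
  129–150 then 1–32 → 22 + 32 = 54 bp
Sorted largest to smallest: 96, 54 bp.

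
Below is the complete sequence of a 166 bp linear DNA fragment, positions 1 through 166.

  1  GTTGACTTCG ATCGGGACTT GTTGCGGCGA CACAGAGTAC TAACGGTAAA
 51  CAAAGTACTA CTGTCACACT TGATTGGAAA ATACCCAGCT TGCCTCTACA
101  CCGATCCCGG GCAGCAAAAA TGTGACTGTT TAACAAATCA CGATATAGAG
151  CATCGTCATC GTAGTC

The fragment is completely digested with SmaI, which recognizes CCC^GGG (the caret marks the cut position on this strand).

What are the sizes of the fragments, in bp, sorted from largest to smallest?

The SmaI site (CCCGGG) starts at position 106.
SmaI cuts after base 3 of each site, so after position 108.
Linear molecule, 1 cut → 2 fragments:
  1–108 → 108 bp
  109–166 → 58 bp
Sorted largest to smallest: 108, 58 bp.

108, 58 bp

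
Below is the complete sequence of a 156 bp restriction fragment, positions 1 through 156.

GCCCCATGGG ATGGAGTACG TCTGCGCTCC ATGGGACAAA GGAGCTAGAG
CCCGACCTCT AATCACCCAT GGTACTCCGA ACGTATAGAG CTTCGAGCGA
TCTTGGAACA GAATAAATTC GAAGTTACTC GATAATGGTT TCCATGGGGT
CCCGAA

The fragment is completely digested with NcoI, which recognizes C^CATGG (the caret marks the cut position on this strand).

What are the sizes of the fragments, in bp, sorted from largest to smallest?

NcoI sites (CCATGG) start at positions 4, 29, 67, 142.
NcoI cuts after the first base of each site, so after positions 4, 29, 67, 142.
Linear molecule, 4 cuts → 5 fragments:
  1–4 → 4 bp
  5–29 → 25 bp
  30–67 → 38 bp
  68–142 → 75 bp
  143–156 → 14 bp
Sorted largest to smallest: 75, 38, 25, 14, 4 bp.

75, 38, 25, 14, 4 bp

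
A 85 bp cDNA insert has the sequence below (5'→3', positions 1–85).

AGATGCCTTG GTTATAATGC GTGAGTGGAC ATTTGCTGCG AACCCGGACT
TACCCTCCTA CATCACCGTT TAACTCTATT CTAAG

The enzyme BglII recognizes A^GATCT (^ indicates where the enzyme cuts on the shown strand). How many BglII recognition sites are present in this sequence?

0

No occurrence of AGATCT is present in the sequence.
BglII does not cut: 0 sites.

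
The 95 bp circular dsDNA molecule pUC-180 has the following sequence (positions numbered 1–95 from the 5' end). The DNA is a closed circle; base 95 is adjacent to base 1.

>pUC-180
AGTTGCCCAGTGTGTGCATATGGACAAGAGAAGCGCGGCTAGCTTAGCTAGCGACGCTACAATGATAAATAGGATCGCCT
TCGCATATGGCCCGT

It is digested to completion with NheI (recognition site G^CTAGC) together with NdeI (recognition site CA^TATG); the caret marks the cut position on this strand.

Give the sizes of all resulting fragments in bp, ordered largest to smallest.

38, 28, 20, 9 bp

NheI sites (GCTAGC) start at positions 38, 47.
NheI cuts after the first base of each site, so after positions 38, 47.
NdeI sites (CATATG) start at positions 17, 84.
NdeI cuts after base 2 of each site, so after positions 18, 85.
Combined cut positions: 18, 38, 47, 85.
Circular molecule, 4 cuts → 4 fragments:
  19–38 → 20 bp
  39–47 → 9 bp
  48–85 → 38 bp
  86–95 then 1–18 → 10 + 18 = 28 bp
Sorted largest to smallest: 38, 28, 20, 9 bp.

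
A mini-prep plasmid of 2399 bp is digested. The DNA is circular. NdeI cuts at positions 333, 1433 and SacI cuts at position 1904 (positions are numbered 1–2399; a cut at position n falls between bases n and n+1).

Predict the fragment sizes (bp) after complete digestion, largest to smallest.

1100, 828, 471 bp

Combined cut positions (sorted): 333, 1433, 1904.
Circular molecule, 3 cuts → 3 fragments:
  1433 − 333 = 1100 bp
  1904 − 1433 = 471 bp
  wrap: 2399 − 1904 + 333 = 828 bp
Sorted largest to smallest: 1100, 828, 471 bp.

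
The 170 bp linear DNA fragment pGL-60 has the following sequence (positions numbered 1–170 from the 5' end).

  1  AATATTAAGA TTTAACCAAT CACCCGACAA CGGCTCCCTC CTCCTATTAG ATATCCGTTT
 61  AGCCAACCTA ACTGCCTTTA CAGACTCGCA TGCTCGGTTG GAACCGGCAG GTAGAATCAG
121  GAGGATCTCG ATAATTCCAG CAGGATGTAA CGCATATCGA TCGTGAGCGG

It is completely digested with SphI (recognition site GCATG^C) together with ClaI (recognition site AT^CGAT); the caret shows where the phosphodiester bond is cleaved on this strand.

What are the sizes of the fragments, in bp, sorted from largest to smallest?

92, 65, 13 bp

The SphI site (GCATGC) starts at position 88.
SphI cuts after base 5 of each site (before the last base), so after position 92.
The ClaI site (ATCGAT) starts at position 156.
ClaI cuts after base 2 of each site, so after position 157.
Combined cut positions: 92, 157.
Linear molecule, 2 cuts → 3 fragments:
  1–92 → 92 bp
  93–157 → 65 bp
  158–170 → 13 bp
Sorted largest to smallest: 92, 65, 13 bp.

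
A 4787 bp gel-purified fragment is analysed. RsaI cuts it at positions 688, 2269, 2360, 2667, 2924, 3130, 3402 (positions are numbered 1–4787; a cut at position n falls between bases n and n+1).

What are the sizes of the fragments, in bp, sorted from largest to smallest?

1581, 1385, 688, 307, 272, 257, 206, 91 bp

Linear molecule, 7 cuts → 8 fragments:
  688 − 0 = 688 bp
  2269 − 688 = 1581 bp
  2360 − 2269 = 91 bp
  2667 − 2360 = 307 bp
  2924 − 2667 = 257 bp
  3130 − 2924 = 206 bp
  3402 − 3130 = 272 bp
  4787 − 3402 = 1385 bp
Sorted largest to smallest: 1581, 1385, 688, 307, 272, 257, 206, 91 bp.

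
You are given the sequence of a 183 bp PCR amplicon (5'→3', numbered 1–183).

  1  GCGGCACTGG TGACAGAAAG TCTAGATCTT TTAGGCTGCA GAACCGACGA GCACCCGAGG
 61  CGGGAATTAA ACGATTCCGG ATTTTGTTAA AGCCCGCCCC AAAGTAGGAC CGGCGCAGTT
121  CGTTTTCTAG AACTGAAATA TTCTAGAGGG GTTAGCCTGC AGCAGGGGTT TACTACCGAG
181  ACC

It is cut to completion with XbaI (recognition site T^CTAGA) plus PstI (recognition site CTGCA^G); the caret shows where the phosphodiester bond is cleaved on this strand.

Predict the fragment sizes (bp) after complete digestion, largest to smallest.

XbaI sites (TCTAGA) start at positions 21, 126, 142.
XbaI cuts after the first base of each site, so after positions 21, 126, 142.
PstI sites (CTGCAG) start at positions 36, 157.
PstI cuts after base 5 of each site (before the last base), so after positions 40, 161.
Combined cut positions: 21, 40, 126, 142, 161.
Linear molecule, 5 cuts → 6 fragments:
  1–21 → 21 bp
  22–40 → 19 bp
  41–126 → 86 bp
  127–142 → 16 bp
  143–161 → 19 bp
  162–183 → 22 bp
Sorted largest to smallest: 86, 22, 21, 19, 19, 16 bp.

86, 22, 21, 19, 19, 16 bp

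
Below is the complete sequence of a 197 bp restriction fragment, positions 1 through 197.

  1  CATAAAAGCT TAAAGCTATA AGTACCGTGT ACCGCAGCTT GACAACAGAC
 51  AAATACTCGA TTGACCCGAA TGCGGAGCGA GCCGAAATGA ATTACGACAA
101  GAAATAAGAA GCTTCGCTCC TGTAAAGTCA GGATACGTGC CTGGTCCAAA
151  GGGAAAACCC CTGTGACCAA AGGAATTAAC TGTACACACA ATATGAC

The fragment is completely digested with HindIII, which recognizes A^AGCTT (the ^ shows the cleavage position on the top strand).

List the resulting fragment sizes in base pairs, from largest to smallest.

HindIII sites (AAGCTT) start at positions 6, 109.
HindIII cuts after the first base of each site, so after positions 6, 109.
Linear molecule, 2 cuts → 3 fragments:
  1–6 → 6 bp
  7–109 → 103 bp
  110–197 → 88 bp
Sorted largest to smallest: 103, 88, 6 bp.

103, 88, 6 bp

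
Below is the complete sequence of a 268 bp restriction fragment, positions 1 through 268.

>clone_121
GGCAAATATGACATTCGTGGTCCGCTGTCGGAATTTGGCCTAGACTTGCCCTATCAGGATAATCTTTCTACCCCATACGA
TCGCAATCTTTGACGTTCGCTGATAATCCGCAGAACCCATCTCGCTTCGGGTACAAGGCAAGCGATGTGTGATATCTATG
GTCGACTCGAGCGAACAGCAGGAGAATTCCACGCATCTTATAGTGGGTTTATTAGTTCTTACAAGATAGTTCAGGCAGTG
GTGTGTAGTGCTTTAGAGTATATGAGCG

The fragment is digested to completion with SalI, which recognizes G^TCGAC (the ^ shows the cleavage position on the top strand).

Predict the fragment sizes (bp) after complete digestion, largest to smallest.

The SalI site (GTCGAC) starts at position 161.
SalI cuts after the first base of each site, so after position 161.
Linear molecule, 1 cut → 2 fragments:
  1–161 → 161 bp
  162–268 → 107 bp
Sorted largest to smallest: 161, 107 bp.

161, 107 bp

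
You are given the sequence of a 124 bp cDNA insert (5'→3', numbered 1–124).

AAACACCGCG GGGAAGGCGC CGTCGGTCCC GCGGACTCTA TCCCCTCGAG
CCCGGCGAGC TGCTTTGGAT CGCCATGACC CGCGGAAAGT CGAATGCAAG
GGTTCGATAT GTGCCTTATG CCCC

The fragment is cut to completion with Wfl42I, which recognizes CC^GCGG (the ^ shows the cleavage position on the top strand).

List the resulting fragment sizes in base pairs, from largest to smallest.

51, 43, 23, 7 bp

Wfl42I sites (CCGCGG) start at positions 6, 29, 80.
Wfl42I cuts after base 2 of each site, so after positions 7, 30, 81.
Linear molecule, 3 cuts → 4 fragments:
  1–7 → 7 bp
  8–30 → 23 bp
  31–81 → 51 bp
  82–124 → 43 bp
Sorted largest to smallest: 51, 43, 23, 7 bp.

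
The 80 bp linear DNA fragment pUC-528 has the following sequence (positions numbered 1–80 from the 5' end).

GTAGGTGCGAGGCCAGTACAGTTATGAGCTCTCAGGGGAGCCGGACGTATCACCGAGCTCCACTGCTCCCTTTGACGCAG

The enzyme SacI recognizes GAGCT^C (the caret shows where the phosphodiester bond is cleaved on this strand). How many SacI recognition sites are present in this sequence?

2

GAGCTC occurs starting at positions 26, 55.
SacI cuts at 2 sites.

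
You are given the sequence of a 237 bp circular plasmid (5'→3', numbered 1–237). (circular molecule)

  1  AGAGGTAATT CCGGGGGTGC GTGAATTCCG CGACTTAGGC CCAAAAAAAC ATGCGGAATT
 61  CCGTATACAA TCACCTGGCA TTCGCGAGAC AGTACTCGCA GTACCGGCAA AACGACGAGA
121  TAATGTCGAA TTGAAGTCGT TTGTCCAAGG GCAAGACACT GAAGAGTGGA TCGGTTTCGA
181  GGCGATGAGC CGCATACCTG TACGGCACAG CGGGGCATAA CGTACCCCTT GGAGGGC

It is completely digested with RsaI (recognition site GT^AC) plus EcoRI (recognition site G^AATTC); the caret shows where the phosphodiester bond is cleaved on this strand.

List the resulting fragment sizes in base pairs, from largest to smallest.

RsaI sites (GTAC) start at positions 92, 101, 200, 222.
RsaI cuts after base 2 of each site, so after positions 93, 102, 201, 223.
EcoRI sites (GAATTC) start at positions 23, 56.
EcoRI cuts after the first base of each site, so after positions 23, 56.
Combined cut positions: 23, 56, 93, 102, 201, 223.
Circular molecule, 6 cuts → 6 fragments:
  24–56 → 33 bp
  57–93 → 37 bp
  94–102 → 9 bp
  103–201 → 99 bp
  202–223 → 22 bp
  224–237 then 1–23 → 14 + 23 = 37 bp
Sorted largest to smallest: 99, 37, 37, 33, 22, 9 bp.

99, 37, 37, 33, 22, 9 bp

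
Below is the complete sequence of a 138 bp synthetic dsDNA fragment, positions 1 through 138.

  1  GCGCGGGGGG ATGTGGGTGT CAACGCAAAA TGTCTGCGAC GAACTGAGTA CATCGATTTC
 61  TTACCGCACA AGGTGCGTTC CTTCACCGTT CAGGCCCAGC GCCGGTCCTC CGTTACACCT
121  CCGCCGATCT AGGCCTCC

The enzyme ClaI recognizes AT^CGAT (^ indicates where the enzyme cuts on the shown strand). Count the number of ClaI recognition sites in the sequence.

ATCGAT occurs starting at position 52.
ClaI cuts at 1 site.

1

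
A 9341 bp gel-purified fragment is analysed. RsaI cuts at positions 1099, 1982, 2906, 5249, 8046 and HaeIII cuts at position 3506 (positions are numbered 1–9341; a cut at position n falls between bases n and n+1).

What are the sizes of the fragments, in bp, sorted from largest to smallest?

Combined cut positions (sorted): 1099, 1982, 2906, 3506, 5249, 8046.
Linear molecule, 6 cuts → 7 fragments:
  1099 − 0 = 1099 bp
  1982 − 1099 = 883 bp
  2906 − 1982 = 924 bp
  3506 − 2906 = 600 bp
  5249 − 3506 = 1743 bp
  8046 − 5249 = 2797 bp
  9341 − 8046 = 1295 bp
Sorted largest to smallest: 2797, 1743, 1295, 1099, 924, 883, 600 bp.

2797, 1743, 1295, 1099, 924, 883, 600 bp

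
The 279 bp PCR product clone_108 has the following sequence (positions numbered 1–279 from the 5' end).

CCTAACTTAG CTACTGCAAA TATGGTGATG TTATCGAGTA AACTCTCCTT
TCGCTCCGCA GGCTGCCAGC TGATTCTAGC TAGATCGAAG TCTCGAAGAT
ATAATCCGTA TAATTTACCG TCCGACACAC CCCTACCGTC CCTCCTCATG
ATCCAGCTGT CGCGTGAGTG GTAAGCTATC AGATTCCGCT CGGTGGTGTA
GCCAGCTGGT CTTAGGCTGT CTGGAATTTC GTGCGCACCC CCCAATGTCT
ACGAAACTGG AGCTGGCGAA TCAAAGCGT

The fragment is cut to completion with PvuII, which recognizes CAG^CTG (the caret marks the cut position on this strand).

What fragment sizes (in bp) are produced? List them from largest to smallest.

87, 74, 69, 49 bp

PvuII sites (CAGCTG) start at positions 67, 154, 203.
PvuII cuts after base 3 of each site, so after positions 69, 156, 205.
Linear molecule, 3 cuts → 4 fragments:
  1–69 → 69 bp
  70–156 → 87 bp
  157–205 → 49 bp
  206–279 → 74 bp
Sorted largest to smallest: 87, 74, 69, 49 bp.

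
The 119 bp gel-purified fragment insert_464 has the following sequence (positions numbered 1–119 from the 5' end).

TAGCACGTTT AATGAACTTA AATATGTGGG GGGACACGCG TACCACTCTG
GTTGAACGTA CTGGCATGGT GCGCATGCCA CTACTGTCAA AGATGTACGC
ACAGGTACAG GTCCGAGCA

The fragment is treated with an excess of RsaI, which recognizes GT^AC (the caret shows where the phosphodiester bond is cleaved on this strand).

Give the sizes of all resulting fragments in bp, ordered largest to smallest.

RsaI sites (GTAC) start at positions 40, 58, 95, 105.
RsaI cuts after base 2 of each site, so after positions 41, 59, 96, 106.
Linear molecule, 4 cuts → 5 fragments:
  1–41 → 41 bp
  42–59 → 18 bp
  60–96 → 37 bp
  97–106 → 10 bp
  107–119 → 13 bp
Sorted largest to smallest: 41, 37, 18, 13, 10 bp.

41, 37, 18, 13, 10 bp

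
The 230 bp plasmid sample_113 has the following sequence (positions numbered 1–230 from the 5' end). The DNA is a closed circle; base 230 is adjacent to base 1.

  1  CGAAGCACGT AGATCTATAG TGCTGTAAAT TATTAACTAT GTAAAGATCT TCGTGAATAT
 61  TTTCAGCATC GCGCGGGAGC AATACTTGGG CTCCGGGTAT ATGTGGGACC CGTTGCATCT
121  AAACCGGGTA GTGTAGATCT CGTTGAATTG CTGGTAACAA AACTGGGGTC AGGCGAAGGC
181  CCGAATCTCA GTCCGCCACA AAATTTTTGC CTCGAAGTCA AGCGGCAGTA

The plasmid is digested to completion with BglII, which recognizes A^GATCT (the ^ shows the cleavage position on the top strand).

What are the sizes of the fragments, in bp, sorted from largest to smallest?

106, 90, 34 bp

BglII sites (AGATCT) start at positions 11, 45, 135.
BglII cuts after the first base of each site, so after positions 11, 45, 135.
Circular molecule, 3 cuts → 3 fragments:
  12–45 → 34 bp
  46–135 → 90 bp
  136–230 then 1–11 → 95 + 11 = 106 bp
Sorted largest to smallest: 106, 90, 34 bp.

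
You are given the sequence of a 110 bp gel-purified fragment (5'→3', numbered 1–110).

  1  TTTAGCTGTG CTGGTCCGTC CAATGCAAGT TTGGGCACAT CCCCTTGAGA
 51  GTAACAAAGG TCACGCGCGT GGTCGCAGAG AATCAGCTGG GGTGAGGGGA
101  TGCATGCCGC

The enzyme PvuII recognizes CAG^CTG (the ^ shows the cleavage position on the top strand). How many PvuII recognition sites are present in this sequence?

CAGCTG occurs starting at position 84.
PvuII cuts at 1 site.

1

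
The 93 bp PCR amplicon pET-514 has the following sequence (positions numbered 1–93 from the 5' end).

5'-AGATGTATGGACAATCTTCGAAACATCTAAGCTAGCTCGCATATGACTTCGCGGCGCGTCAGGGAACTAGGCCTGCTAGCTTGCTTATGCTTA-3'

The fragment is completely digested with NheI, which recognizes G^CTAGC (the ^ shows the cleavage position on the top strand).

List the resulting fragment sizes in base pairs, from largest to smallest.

44, 31, 18 bp

NheI sites (GCTAGC) start at positions 31, 75.
NheI cuts after the first base of each site, so after positions 31, 75.
Linear molecule, 2 cuts → 3 fragments:
  1–31 → 31 bp
  32–75 → 44 bp
  76–93 → 18 bp
Sorted largest to smallest: 44, 31, 18 bp.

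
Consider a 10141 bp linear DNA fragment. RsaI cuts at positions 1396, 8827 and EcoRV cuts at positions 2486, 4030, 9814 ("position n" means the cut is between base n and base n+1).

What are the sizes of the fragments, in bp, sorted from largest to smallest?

4797, 1544, 1396, 1090, 987, 327 bp

Combined cut positions (sorted): 1396, 2486, 4030, 8827, 9814.
Linear molecule, 5 cuts → 6 fragments:
  1396 − 0 = 1396 bp
  2486 − 1396 = 1090 bp
  4030 − 2486 = 1544 bp
  8827 − 4030 = 4797 bp
  9814 − 8827 = 987 bp
  10141 − 9814 = 327 bp
Sorted largest to smallest: 4797, 1544, 1396, 1090, 987, 327 bp.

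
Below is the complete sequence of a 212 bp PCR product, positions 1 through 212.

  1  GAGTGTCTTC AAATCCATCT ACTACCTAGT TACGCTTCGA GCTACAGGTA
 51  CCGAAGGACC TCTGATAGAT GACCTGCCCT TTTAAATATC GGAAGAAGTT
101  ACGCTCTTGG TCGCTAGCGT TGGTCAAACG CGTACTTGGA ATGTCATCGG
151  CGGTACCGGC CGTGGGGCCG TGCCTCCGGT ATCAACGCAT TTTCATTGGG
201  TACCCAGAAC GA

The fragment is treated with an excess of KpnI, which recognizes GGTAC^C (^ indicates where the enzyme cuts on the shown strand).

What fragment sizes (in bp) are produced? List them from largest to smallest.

KpnI sites (GGTACC) start at positions 47, 152, 199.
KpnI cuts after base 5 of each site (before the last base), so after positions 51, 156, 203.
Linear molecule, 3 cuts → 4 fragments:
  1–51 → 51 bp
  52–156 → 105 bp
  157–203 → 47 bp
  204–212 → 9 bp
Sorted largest to smallest: 105, 51, 47, 9 bp.

105, 51, 47, 9 bp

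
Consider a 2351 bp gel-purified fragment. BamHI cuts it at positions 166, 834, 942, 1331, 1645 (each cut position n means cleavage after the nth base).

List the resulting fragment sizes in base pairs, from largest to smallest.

Linear molecule, 5 cuts → 6 fragments:
  166 − 0 = 166 bp
  834 − 166 = 668 bp
  942 − 834 = 108 bp
  1331 − 942 = 389 bp
  1645 − 1331 = 314 bp
  2351 − 1645 = 706 bp
Sorted largest to smallest: 706, 668, 389, 314, 166, 108 bp.

706, 668, 389, 314, 166, 108 bp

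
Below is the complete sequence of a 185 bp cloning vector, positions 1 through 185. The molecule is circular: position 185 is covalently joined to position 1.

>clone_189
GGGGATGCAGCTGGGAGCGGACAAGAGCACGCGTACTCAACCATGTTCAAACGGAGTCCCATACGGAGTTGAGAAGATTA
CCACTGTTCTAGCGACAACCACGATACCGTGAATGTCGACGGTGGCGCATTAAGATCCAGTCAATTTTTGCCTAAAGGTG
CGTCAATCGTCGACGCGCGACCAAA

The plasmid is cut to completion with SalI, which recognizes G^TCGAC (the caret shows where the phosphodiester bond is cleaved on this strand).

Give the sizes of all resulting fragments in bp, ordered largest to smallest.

131, 54 bp

SalI sites (GTCGAC) start at positions 115, 169.
SalI cuts after the first base of each site, so after positions 115, 169.
Circular molecule, 2 cuts → 2 fragments:
  116–169 → 54 bp
  170–185 then 1–115 → 16 + 115 = 131 bp
Sorted largest to smallest: 131, 54 bp.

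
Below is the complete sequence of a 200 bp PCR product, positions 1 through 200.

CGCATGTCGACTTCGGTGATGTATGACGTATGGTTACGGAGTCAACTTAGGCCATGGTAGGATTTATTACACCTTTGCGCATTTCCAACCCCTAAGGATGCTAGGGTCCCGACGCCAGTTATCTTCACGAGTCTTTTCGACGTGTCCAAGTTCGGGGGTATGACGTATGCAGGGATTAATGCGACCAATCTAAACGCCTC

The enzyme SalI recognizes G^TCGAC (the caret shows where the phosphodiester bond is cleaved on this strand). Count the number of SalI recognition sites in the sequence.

1

GTCGAC occurs starting at position 6.
SalI cuts at 1 site.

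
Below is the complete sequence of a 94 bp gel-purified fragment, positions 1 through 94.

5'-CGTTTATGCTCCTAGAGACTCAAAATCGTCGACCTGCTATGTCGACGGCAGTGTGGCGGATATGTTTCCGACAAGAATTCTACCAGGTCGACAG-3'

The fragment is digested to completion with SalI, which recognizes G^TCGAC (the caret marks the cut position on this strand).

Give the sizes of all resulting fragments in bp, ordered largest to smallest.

SalI sites (GTCGAC) start at positions 28, 41, 87.
SalI cuts after the first base of each site, so after positions 28, 41, 87.
Linear molecule, 3 cuts → 4 fragments:
  1–28 → 28 bp
  29–41 → 13 bp
  42–87 → 46 bp
  88–94 → 7 bp
Sorted largest to smallest: 46, 28, 13, 7 bp.

46, 28, 13, 7 bp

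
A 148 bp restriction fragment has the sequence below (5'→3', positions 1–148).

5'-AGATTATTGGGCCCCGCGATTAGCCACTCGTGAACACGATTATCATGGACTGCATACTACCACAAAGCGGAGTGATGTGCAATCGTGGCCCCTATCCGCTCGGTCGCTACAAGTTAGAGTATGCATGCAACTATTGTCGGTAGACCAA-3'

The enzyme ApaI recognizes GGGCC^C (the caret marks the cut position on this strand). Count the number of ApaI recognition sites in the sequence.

1

GGGCCC occurs starting at position 9.
ApaI cuts at 1 site.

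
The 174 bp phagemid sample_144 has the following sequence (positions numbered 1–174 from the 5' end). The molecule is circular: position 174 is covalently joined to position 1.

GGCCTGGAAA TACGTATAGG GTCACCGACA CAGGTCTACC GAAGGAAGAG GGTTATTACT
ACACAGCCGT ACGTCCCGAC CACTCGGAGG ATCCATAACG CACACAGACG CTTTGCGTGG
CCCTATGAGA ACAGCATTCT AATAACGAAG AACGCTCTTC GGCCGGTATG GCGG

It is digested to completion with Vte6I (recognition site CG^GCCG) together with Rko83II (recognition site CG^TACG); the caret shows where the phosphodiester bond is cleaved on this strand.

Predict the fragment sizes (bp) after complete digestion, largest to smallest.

The Vte6I site (CGGCCG) starts at position 160.
Vte6I cuts after base 2 of each site, so after position 161.
The Rko83II site (CGTACG) starts at position 68.
Rko83II cuts after base 2 of each site, so after position 69.
Combined cut positions: 69, 161.
Circular molecule, 2 cuts → 2 fragments:
  70–161 → 92 bp
  162–174 then 1–69 → 13 + 69 = 82 bp
Sorted largest to smallest: 92, 82 bp.

92, 82 bp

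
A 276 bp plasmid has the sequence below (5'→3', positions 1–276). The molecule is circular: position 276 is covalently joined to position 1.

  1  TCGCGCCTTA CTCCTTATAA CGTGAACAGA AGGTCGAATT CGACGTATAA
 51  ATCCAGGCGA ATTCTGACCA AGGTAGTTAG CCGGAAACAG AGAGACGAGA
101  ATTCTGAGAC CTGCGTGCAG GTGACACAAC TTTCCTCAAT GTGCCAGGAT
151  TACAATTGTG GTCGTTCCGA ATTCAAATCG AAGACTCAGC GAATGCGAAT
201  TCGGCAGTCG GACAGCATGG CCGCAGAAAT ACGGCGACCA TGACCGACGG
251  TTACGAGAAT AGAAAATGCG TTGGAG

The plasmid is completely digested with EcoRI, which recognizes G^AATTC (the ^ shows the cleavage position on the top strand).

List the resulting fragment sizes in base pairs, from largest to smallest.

EcoRI sites (GAATTC) start at positions 36, 59, 99, 169, 197.
EcoRI cuts after the first base of each site, so after positions 36, 59, 99, 169, 197.
Circular molecule, 5 cuts → 5 fragments:
  37–59 → 23 bp
  60–99 → 40 bp
  100–169 → 70 bp
  170–197 → 28 bp
  198–276 then 1–36 → 79 + 36 = 115 bp
Sorted largest to smallest: 115, 70, 40, 28, 23 bp.

115, 70, 40, 28, 23 bp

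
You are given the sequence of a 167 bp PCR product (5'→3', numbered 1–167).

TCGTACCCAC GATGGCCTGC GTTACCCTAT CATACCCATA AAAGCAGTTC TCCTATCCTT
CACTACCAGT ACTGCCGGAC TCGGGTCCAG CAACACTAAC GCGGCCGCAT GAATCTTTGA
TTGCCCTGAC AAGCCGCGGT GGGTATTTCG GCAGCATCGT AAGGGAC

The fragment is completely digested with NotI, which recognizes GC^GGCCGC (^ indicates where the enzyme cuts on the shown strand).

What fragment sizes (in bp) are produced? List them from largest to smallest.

102, 65 bp

The NotI site (GCGGCCGC) starts at position 101.
NotI cuts after base 2 of each site, so after position 102.
Linear molecule, 1 cut → 2 fragments:
  1–102 → 102 bp
  103–167 → 65 bp
Sorted largest to smallest: 102, 65 bp.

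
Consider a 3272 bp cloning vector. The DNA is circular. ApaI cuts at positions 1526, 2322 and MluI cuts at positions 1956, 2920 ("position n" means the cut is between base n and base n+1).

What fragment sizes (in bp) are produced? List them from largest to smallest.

Combined cut positions (sorted): 1526, 1956, 2322, 2920.
Circular molecule, 4 cuts → 4 fragments:
  1956 − 1526 = 430 bp
  2322 − 1956 = 366 bp
  2920 − 2322 = 598 bp
  wrap: 3272 − 2920 + 1526 = 1878 bp
Sorted largest to smallest: 1878, 598, 430, 366 bp.

1878, 598, 430, 366 bp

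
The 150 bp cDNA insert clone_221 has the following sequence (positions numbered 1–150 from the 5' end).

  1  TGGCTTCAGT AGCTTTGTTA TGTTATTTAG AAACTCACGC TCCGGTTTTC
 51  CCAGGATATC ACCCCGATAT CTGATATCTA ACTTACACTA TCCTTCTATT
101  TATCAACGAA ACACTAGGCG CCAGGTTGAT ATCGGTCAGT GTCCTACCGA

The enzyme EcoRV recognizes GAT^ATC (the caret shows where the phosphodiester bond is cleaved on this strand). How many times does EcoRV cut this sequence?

GATATC occurs starting at positions 55, 66, 73, 128.
EcoRV cuts at 4 sites.

4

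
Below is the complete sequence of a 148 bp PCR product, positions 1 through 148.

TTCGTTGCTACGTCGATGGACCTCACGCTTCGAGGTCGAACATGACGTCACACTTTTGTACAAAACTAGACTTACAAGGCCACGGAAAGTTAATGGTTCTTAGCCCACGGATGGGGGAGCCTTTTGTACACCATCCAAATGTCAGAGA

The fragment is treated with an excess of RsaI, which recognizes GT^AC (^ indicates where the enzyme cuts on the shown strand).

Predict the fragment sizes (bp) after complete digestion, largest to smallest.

RsaI sites (GTAC) start at positions 58, 126.
RsaI cuts after base 2 of each site, so after positions 59, 127.
Linear molecule, 2 cuts → 3 fragments:
  1–59 → 59 bp
  60–127 → 68 bp
  128–148 → 21 bp
Sorted largest to smallest: 68, 59, 21 bp.

68, 59, 21 bp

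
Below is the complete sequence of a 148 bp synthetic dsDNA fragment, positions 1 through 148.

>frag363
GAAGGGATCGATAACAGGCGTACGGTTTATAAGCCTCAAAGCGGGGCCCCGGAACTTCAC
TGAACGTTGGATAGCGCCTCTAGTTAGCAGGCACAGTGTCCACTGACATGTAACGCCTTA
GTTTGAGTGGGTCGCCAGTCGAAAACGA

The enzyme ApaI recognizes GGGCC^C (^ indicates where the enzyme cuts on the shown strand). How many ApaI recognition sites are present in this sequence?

GGGCCC occurs starting at position 44.
ApaI cuts at 1 site.

1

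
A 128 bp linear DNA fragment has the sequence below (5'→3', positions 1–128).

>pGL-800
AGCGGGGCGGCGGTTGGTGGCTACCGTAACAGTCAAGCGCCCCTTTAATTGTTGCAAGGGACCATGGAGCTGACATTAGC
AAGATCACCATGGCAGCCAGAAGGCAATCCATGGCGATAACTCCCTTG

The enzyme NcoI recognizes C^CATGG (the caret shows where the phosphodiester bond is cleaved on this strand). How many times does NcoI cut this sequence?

CCATGG occurs starting at positions 62, 88, 109.
NcoI cuts at 3 sites.

3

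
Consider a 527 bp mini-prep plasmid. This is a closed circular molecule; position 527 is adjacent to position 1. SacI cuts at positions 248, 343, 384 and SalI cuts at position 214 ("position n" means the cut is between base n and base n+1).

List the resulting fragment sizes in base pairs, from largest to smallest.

357, 95, 41, 34 bp

Combined cut positions (sorted): 214, 248, 343, 384.
Circular molecule, 4 cuts → 4 fragments:
  248 − 214 = 34 bp
  343 − 248 = 95 bp
  384 − 343 = 41 bp
  wrap: 527 − 384 + 214 = 357 bp
Sorted largest to smallest: 357, 95, 41, 34 bp.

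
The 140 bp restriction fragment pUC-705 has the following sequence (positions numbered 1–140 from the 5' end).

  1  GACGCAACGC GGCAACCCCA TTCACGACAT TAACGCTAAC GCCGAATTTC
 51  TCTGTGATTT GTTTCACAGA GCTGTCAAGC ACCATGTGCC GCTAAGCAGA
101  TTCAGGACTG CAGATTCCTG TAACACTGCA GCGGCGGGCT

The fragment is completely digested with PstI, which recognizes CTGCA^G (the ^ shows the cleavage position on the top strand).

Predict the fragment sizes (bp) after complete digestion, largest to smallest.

112, 18, 10 bp

PstI sites (CTGCAG) start at positions 108, 126.
PstI cuts after base 5 of each site (before the last base), so after positions 112, 130.
Linear molecule, 2 cuts → 3 fragments:
  1–112 → 112 bp
  113–130 → 18 bp
  131–140 → 10 bp
Sorted largest to smallest: 112, 18, 10 bp.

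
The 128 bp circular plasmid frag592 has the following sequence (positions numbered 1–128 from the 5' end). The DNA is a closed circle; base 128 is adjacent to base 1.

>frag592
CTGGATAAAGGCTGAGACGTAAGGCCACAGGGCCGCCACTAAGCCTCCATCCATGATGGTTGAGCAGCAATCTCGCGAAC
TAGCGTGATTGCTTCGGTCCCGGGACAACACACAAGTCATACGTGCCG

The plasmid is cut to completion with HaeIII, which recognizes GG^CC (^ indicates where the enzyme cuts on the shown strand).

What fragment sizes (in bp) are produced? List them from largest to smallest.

HaeIII sites (GGCC) start at positions 23, 31.
HaeIII cuts after base 2 of each site, so after positions 24, 32.
Circular molecule, 2 cuts → 2 fragments:
  25–32 → 8 bp
  33–128 then 1–24 → 96 + 24 = 120 bp
Sorted largest to smallest: 120, 8 bp.

120, 8 bp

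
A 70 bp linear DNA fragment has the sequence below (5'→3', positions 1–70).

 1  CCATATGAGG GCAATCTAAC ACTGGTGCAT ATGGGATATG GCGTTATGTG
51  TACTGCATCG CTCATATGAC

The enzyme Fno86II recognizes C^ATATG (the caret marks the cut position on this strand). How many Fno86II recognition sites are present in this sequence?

CATATG occurs starting at positions 2, 28, 63.
Fno86II cuts at 3 sites.

3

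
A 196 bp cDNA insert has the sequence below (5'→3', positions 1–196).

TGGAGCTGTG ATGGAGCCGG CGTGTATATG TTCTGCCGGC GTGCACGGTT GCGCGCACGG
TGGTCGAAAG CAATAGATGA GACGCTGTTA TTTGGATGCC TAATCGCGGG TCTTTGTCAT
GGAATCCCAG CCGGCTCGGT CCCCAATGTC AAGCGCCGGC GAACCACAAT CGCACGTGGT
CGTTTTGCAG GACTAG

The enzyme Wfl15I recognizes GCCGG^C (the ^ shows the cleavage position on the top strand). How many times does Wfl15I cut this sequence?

4

GCCGGC occurs starting at positions 16, 35, 130, 155.
Wfl15I cuts at 4 sites.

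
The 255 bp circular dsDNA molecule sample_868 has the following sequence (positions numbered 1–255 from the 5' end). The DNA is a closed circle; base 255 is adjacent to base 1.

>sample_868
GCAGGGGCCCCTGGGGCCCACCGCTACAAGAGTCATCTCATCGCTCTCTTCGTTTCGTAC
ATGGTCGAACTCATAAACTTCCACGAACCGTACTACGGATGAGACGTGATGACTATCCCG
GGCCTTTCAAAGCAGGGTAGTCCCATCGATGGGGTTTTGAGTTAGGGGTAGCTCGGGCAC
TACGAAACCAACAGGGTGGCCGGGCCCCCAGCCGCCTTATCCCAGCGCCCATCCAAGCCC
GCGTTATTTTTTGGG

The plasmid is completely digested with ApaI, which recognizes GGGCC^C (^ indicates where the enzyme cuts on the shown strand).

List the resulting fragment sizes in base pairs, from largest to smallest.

188, 58, 9 bp

ApaI sites (GGGCCC) start at positions 5, 14, 202.
ApaI cuts after base 5 of each site (before the last base), so after positions 9, 18, 206.
Circular molecule, 3 cuts → 3 fragments:
  10–18 → 9 bp
  19–206 → 188 bp
  207–255 then 1–9 → 49 + 9 = 58 bp
Sorted largest to smallest: 188, 58, 9 bp.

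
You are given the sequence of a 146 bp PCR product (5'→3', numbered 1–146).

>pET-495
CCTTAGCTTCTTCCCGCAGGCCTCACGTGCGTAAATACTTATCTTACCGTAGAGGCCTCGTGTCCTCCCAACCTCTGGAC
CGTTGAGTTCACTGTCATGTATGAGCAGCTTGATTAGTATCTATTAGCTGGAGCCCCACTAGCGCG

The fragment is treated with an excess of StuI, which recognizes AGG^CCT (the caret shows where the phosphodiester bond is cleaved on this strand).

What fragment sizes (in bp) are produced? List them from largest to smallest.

91, 35, 20 bp

StuI sites (AGGCCT) start at positions 18, 53.
StuI cuts after base 3 of each site, so after positions 20, 55.
Linear molecule, 2 cuts → 3 fragments:
  1–20 → 20 bp
  21–55 → 35 bp
  56–146 → 91 bp
Sorted largest to smallest: 91, 35, 20 bp.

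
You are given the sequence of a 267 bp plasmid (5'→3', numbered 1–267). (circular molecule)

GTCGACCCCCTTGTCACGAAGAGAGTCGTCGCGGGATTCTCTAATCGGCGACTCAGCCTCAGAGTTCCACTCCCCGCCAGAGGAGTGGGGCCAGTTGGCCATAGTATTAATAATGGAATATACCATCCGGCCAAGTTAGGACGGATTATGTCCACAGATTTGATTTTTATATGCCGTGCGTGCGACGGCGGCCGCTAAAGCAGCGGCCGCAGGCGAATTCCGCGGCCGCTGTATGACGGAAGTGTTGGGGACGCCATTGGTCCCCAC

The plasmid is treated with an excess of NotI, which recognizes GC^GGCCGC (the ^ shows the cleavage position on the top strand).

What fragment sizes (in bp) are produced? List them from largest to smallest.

NotI sites (GCGGCCGC) start at positions 188, 203, 222.
NotI cuts after base 2 of each site, so after positions 189, 204, 223.
Circular molecule, 3 cuts → 3 fragments:
  190–204 → 15 bp
  205–223 → 19 bp
  224–267 then 1–189 → 44 + 189 = 233 bp
Sorted largest to smallest: 233, 19, 15 bp.

233, 19, 15 bp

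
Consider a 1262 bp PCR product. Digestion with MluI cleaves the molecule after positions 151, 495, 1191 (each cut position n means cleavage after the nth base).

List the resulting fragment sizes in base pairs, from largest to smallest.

696, 344, 151, 71 bp

Linear molecule, 3 cuts → 4 fragments:
  151 − 0 = 151 bp
  495 − 151 = 344 bp
  1191 − 495 = 696 bp
  1262 − 1191 = 71 bp
Sorted largest to smallest: 696, 344, 151, 71 bp.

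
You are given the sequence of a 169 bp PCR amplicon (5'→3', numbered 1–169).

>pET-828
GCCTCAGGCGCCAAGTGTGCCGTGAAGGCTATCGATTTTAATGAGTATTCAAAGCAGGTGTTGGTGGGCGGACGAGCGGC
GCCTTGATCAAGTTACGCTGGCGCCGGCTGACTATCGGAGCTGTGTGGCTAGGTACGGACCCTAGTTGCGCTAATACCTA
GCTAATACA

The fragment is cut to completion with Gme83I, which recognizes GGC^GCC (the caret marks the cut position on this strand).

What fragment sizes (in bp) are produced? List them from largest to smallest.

Gme83I sites (GGCGCC) start at positions 7, 78, 100.
Gme83I cuts after base 3 of each site, so after positions 9, 80, 102.
Linear molecule, 3 cuts → 4 fragments:
  1–9 → 9 bp
  10–80 → 71 bp
  81–102 → 22 bp
  103–169 → 67 bp
Sorted largest to smallest: 71, 67, 22, 9 bp.

71, 67, 22, 9 bp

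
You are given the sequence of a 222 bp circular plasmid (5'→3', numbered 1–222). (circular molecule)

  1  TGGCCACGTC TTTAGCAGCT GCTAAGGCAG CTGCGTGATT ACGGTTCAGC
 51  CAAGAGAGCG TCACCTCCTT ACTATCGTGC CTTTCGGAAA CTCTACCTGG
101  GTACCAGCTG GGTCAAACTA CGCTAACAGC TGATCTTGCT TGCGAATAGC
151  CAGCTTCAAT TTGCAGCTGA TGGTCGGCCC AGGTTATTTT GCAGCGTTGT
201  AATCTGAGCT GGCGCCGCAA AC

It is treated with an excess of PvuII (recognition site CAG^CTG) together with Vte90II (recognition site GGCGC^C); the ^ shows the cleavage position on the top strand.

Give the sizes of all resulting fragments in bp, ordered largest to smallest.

77, 49, 37, 25, 22, 12 bp

PvuII sites (CAGCTG) start at positions 16, 28, 105, 127, 164.
PvuII cuts after base 3 of each site, so after positions 18, 30, 107, 129, 166.
The Vte90II site (GGCGCC) starts at position 211.
Vte90II cuts after base 5 of each site (before the last base), so after position 215.
Combined cut positions: 18, 30, 107, 129, 166, 215.
Circular molecule, 6 cuts → 6 fragments:
  19–30 → 12 bp
  31–107 → 77 bp
  108–129 → 22 bp
  130–166 → 37 bp
  167–215 → 49 bp
  216–222 then 1–18 → 7 + 18 = 25 bp
Sorted largest to smallest: 77, 49, 37, 25, 22, 12 bp.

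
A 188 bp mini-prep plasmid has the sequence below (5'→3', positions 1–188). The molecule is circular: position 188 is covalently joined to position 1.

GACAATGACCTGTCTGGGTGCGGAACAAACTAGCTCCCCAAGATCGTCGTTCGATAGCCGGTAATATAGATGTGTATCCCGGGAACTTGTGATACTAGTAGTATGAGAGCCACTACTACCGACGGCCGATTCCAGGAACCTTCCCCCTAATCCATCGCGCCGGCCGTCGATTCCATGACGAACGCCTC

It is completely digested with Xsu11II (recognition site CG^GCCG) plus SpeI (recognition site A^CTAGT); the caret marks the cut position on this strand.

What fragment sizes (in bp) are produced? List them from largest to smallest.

Xsu11II sites (CGGCCG) start at positions 123, 161.
Xsu11II cuts after base 2 of each site, so after positions 124, 162.
The SpeI site (ACTAGT) starts at position 94.
SpeI cuts after the first base of each site, so after position 94.
Combined cut positions: 94, 124, 162.
Circular molecule, 3 cuts → 3 fragments:
  95–124 → 30 bp
  125–162 → 38 bp
  163–188 then 1–94 → 26 + 94 = 120 bp
Sorted largest to smallest: 120, 38, 30 bp.

120, 38, 30 bp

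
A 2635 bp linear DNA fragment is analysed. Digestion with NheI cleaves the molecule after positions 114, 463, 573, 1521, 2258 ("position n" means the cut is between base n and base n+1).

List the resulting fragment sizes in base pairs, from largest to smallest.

948, 737, 377, 349, 114, 110 bp

Linear molecule, 5 cuts → 6 fragments:
  114 − 0 = 114 bp
  463 − 114 = 349 bp
  573 − 463 = 110 bp
  1521 − 573 = 948 bp
  2258 − 1521 = 737 bp
  2635 − 2258 = 377 bp
Sorted largest to smallest: 948, 737, 377, 349, 114, 110 bp.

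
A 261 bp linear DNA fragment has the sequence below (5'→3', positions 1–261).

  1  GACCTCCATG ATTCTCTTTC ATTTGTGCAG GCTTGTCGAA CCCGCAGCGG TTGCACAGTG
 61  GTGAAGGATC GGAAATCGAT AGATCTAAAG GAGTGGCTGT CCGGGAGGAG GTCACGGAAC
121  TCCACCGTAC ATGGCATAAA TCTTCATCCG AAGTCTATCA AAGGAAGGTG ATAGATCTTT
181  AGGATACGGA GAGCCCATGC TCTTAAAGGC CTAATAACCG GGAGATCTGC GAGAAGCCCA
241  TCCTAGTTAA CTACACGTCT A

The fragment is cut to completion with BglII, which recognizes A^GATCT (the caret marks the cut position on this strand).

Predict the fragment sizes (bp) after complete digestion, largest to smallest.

BglII sites (AGATCT) start at positions 81, 173, 223.
BglII cuts after the first base of each site, so after positions 81, 173, 223.
Linear molecule, 3 cuts → 4 fragments:
  1–81 → 81 bp
  82–173 → 92 bp
  174–223 → 50 bp
  224–261 → 38 bp
Sorted largest to smallest: 92, 81, 50, 38 bp.

92, 81, 50, 38 bp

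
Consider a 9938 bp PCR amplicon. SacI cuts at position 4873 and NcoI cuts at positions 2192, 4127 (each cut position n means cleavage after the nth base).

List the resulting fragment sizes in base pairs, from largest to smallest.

Combined cut positions (sorted): 2192, 4127, 4873.
Linear molecule, 3 cuts → 4 fragments:
  2192 − 0 = 2192 bp
  4127 − 2192 = 1935 bp
  4873 − 4127 = 746 bp
  9938 − 4873 = 5065 bp
Sorted largest to smallest: 5065, 2192, 1935, 746 bp.

5065, 2192, 1935, 746 bp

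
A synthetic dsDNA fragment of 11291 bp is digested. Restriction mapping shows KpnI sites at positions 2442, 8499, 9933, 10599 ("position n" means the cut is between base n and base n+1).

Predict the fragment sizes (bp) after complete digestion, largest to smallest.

6057, 2442, 1434, 692, 666 bp

Linear molecule, 4 cuts → 5 fragments:
  2442 − 0 = 2442 bp
  8499 − 2442 = 6057 bp
  9933 − 8499 = 1434 bp
  10599 − 9933 = 666 bp
  11291 − 10599 = 692 bp
Sorted largest to smallest: 6057, 2442, 1434, 692, 666 bp.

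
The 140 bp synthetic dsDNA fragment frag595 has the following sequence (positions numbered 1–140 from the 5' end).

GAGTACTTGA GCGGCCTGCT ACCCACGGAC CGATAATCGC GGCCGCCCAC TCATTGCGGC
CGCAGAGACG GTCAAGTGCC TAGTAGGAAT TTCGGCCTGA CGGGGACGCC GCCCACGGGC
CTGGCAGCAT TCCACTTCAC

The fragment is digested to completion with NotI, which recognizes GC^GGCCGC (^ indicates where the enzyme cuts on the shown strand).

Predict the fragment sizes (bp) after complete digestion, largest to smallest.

NotI sites (GCGGCCGC) start at positions 39, 56.
NotI cuts after base 2 of each site, so after positions 40, 57.
Linear molecule, 2 cuts → 3 fragments:
  1–40 → 40 bp
  41–57 → 17 bp
  58–140 → 83 bp
Sorted largest to smallest: 83, 40, 17 bp.

83, 40, 17 bp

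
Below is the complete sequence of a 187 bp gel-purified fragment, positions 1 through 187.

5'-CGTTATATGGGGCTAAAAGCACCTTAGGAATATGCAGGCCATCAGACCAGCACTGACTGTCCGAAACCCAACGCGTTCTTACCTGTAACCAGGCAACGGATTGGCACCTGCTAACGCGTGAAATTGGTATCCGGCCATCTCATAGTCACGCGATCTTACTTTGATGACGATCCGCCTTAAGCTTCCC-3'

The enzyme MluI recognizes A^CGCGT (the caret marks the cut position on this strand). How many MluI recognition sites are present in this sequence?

ACGCGT occurs starting at positions 71, 114.
MluI cuts at 2 sites.

2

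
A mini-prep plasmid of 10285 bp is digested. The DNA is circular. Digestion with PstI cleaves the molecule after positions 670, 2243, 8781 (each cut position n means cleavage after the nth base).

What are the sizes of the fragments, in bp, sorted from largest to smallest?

Circular molecule, 3 cuts → 3 fragments:
  2243 − 670 = 1573 bp
  8781 − 2243 = 6538 bp
  wrap: 10285 − 8781 + 670 = 2174 bp
Sorted largest to smallest: 6538, 2174, 1573 bp.

6538, 2174, 1573 bp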